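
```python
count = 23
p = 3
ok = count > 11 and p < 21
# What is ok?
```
Trace:
  count=23
  count=23, p=3
  count=23, p=3, ok=True

Final answer: True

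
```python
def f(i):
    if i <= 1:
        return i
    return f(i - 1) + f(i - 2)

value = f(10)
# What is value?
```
Call trace (a repeated sub-call is expanded the first time; later identical calls just restate its return value):
f(i=10)
  f(i=9)
    f(i=8)
      f(i=7)
        f(i=6)
          f(i=5)
            f(i=4)
              f(i=3)
                f(i=2)
                  f(i=1)
                  -> return 1
                  f(i=0)
                  -> return 0
                -> return 1
                f(i=1)
                -> return 1
              -> return 2
              f(i=2) -> return 1  (same call as traced above)
            -> return 3
            f(i=3) -> return 2  (same call as traced above)
          -> return 5
          f(i=4) -> return 3  (same call as traced above)
        -> return 8
        f(i=5) -> return 5  (same call as traced above)
      -> return 13
      f(i=6) -> return 8  (same call as traced above)
    -> return 21
    f(i=7) -> return 13  (same call as traced above)
  -> return 34
  f(i=8) -> return 21  (same call as traced above)
-> return 55

Final answer: 55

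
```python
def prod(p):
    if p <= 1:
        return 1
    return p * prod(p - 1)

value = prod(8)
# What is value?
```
Call trace:
prod(p=8)
  prod(p=7)
    prod(p=6)
      prod(p=5)
        prod(p=4)
          prod(p=3)
            prod(p=2)
              prod(p=1)
              -> return 1
            -> return 2
          -> return 6
        -> return 24
      -> return 120
    -> return 720
  -> return 5040
-> return 40320

Final answer: 40320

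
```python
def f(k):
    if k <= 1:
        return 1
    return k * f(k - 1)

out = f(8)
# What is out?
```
Call trace:
f(k=8)
  f(k=7)
    f(k=6)
      f(k=5)
        f(k=4)
          f(k=3)
            f(k=2)
              f(k=1)
              -> return 1
            -> return 2
          -> return 6
        -> return 24
      -> return 120
    -> return 720
  -> return 5040
-> return 40320

Final answer: 40320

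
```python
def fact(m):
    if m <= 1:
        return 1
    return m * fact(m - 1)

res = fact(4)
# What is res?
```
Call trace:
fact(m=4)
  fact(m=3)
    fact(m=2)
      fact(m=1)
      -> return 1
    -> return 2
  -> return 6
-> return 24

Final answer: 24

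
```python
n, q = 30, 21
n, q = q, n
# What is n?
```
Trace:
  n=30, q=21
  n=21, q=30

Final answer: 21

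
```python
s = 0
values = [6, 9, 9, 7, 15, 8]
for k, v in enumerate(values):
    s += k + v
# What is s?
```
Trace:
  s=0
  s=6, k=0, v=6
  s=16, k=1, v=9
  s=27, k=2, v=9
  s=37, k=3, v=7
  s=56, k=4, v=15
  s=69, k=5, v=8

Final answer: 69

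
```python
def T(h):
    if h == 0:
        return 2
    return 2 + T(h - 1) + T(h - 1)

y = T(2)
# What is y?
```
Call trace (a repeated sub-call is expanded the first time; later identical calls just restate its return value):
T(h=2)
  T(h=1)
    T(h=0)
    -> return 2
    T(h=0)
    -> return 2
  -> return 6
  T(h=1) -> return 6  (same call as traced above)
-> return 14

Final answer: 14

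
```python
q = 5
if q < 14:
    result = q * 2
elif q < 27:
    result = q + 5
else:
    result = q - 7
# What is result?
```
Trace:
  q=5
  q=5, result=10

Final answer: 10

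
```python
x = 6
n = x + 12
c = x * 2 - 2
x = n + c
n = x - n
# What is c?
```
Trace:
  x=6
  x=6, n=18
  x=6, n=18, c=10
  x=28, n=18, c=10
  x=28, n=10, c=10

Final answer: 10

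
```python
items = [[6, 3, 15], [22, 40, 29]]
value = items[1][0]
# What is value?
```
Trace:
  items=[[6, 3, 15], [22, 40, 29]]
  items=[[6, 3, 15], [22, 40, 29]], value=22

Final answer: 22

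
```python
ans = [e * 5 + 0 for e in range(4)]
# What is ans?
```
Trace:
  e=0
  e=1
  e=2
  e=3
  ans=[0, 5, 10, 15]

Final answer: [0, 5, 10, 15]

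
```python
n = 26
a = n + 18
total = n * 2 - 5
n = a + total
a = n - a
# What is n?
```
Trace:
  n=26
  n=26, a=44
  n=26, a=44, total=47
  n=91, a=44, total=47
  n=91, a=47, total=47

Final answer: 91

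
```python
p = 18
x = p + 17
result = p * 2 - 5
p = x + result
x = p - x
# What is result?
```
Trace:
  p=18
  p=18, x=35
  p=18, x=35, result=31
  p=66, x=35, result=31
  p=66, x=31, result=31

Final answer: 31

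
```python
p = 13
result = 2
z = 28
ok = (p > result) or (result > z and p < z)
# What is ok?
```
Trace:
  p=13
  p=13, result=2
  p=13, result=2, z=28
  p=13, result=2, z=28, ok=True

Final answer: True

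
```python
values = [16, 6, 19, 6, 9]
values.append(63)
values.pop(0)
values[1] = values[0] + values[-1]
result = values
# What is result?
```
Trace:
  values=[16, 6, 19, 6, 9]
  values=[16, 6, 19, 6, 9, 63]
  values=[6, 19, 6, 9, 63]
  values=[6, 69, 6, 9, 63]
  values=[6, 69, 6, 9, 63], result=[6, 69, 6, 9, 63]

Final answer: [6, 69, 6, 9, 63]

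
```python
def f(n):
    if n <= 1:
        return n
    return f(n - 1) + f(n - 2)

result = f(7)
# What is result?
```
Call trace (a repeated sub-call is expanded the first time; later identical calls just restate its return value):
f(n=7)
  f(n=6)
    f(n=5)
      f(n=4)
        f(n=3)
          f(n=2)
            f(n=1)
            -> return 1
            f(n=0)
            -> return 0
          -> return 1
          f(n=1)
          -> return 1
        -> return 2
        f(n=2) -> return 1  (same call as traced above)
      -> return 3
      f(n=3) -> return 2  (same call as traced above)
    -> return 5
    f(n=4) -> return 3  (same call as traced above)
  -> return 8
  f(n=5) -> return 5  (same call as traced above)
-> return 13

Final answer: 13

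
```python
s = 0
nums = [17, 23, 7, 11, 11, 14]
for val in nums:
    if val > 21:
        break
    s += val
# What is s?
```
Trace:
  s=0
  s=17, val=17
  s=17, val=23

Final answer: 17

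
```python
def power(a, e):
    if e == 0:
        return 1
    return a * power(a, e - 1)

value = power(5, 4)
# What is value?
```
Call trace:
power(a=5, e=4)
  power(a=5, e=3)
    power(a=5, e=2)
      power(a=5, e=1)
        power(a=5, e=0)
        -> return 1
      -> return 5
    -> return 25
  -> return 125
-> return 625

Final answer: 625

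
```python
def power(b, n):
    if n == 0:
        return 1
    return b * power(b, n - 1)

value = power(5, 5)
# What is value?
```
Call trace:
power(b=5, n=5)
  power(b=5, n=4)
    power(b=5, n=3)
      power(b=5, n=2)
        power(b=5, n=1)
          power(b=5, n=0)
          -> return 1
        -> return 5
      -> return 25
    -> return 125
  -> return 625
-> return 3125

Final answer: 3125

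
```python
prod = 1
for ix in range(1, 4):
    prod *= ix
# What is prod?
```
Trace:
  prod=1
  prod=1, ix=1
  prod=2, ix=2
  prod=6, ix=3

Final answer: 6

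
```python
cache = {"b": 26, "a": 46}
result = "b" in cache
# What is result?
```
Trace:
  cache={'b': 26, 'a': 46}
  cache={'b': 26, 'a': 46}, result=True

Final answer: True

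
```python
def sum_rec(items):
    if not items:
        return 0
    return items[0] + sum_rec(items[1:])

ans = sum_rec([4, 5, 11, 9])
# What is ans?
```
Call trace:
sum_rec(items=[4, 5, 11, 9])
  sum_rec(items=[5, 11, 9])
    sum_rec(items=[11, 9])
      sum_rec(items=[9])
        sum_rec(items=[])
        -> return 0
      -> return 9
    -> return 20
  -> return 25
-> return 29

Final answer: 29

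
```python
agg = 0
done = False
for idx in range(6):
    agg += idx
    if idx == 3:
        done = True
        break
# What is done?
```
Trace:
  agg=0
  agg=0, done=False
  agg=0, done=False, idx=0
  agg=1, done=False, idx=1
  agg=3, done=False, idx=2
  agg=6, done=True, idx=3

Final answer: True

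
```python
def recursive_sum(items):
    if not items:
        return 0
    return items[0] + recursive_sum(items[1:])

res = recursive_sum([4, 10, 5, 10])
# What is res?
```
Call trace:
recursive_sum(items=[4, 10, 5, 10])
  recursive_sum(items=[10, 5, 10])
    recursive_sum(items=[5, 10])
      recursive_sum(items=[10])
        recursive_sum(items=[])
        -> return 0
      -> return 10
    -> return 15
  -> return 25
-> return 29

Final answer: 29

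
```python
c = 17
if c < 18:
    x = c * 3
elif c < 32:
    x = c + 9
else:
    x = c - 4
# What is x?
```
Trace:
  c=17
  c=17, x=51

Final answer: 51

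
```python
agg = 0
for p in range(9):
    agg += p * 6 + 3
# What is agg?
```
Trace:
  agg=0
  agg=3, p=0
  agg=12, p=1
  agg=27, p=2
  agg=48, p=3
  agg=75, p=4
  agg=108, p=5
  agg=147, p=6
  agg=192, p=7
  agg=243, p=8

Final answer: 243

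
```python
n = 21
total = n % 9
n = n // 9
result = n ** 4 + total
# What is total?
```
Trace:
  n=21
  n=21, total=3
  n=2, total=3
  n=2, total=3, result=19

Final answer: 3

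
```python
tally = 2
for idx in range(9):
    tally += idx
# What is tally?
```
Trace:
  tally=2
  tally=2, idx=0
  tally=3, idx=1
  tally=5, idx=2
  tally=8, idx=3
  tally=12, idx=4
  tally=17, idx=5
  tally=23, idx=6
  tally=30, idx=7
  tally=38, idx=8

Final answer: 38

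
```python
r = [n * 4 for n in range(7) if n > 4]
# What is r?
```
Trace:
  n=0
  n=1
  n=2
  n=3
  n=4
  n=5
  n=6
  r=[20, 24]

Final answer: [20, 24]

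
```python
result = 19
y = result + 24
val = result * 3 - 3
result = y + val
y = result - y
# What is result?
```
Trace:
  result=19
  result=19, y=43
  result=19, y=43, val=54
  result=97, y=43, val=54
  result=97, y=54, val=54

Final answer: 97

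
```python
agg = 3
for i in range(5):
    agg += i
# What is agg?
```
Trace:
  agg=3
  agg=3, i=0
  agg=4, i=1
  agg=6, i=2
  agg=9, i=3
  agg=13, i=4

Final answer: 13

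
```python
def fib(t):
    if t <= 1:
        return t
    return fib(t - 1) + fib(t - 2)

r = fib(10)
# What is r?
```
Call trace (a repeated sub-call is expanded the first time; later identical calls just restate its return value):
fib(t=10)
  fib(t=9)
    fib(t=8)
      fib(t=7)
        fib(t=6)
          fib(t=5)
            fib(t=4)
              fib(t=3)
                fib(t=2)
                  fib(t=1)
                  -> return 1
                  fib(t=0)
                  -> return 0
                -> return 1
                fib(t=1)
                -> return 1
              -> return 2
              fib(t=2) -> return 1  (same call as traced above)
            -> return 3
            fib(t=3) -> return 2  (same call as traced above)
          -> return 5
          fib(t=4) -> return 3  (same call as traced above)
        -> return 8
        fib(t=5) -> return 5  (same call as traced above)
      -> return 13
      fib(t=6) -> return 8  (same call as traced above)
    -> return 21
    fib(t=7) -> return 13  (same call as traced above)
  -> return 34
  fib(t=8) -> return 21  (same call as traced above)
-> return 55

Final answer: 55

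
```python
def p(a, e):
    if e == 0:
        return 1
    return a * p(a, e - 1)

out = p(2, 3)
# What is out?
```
Call trace:
p(a=2, e=3)
  p(a=2, e=2)
    p(a=2, e=1)
      p(a=2, e=0)
      -> return 1
    -> return 2
  -> return 4
-> return 8

Final answer: 8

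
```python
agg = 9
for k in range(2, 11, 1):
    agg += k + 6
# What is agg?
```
Trace:
  agg=9
  agg=17, k=2
  agg=26, k=3
  agg=36, k=4
  agg=47, k=5
  agg=59, k=6
  agg=72, k=7
  agg=86, k=8
  agg=101, k=9
  agg=117, k=10

Final answer: 117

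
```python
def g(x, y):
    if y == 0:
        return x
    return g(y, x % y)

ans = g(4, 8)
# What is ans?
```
Call trace:
g(x=4, y=8)
  g(x=8, y=4)
    g(x=4, y=0)
    -> return 4
  -> return 4
-> return 4

Final answer: 4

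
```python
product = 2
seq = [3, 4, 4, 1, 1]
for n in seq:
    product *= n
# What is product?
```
Trace:
  product=2
  product=6, n=3
  product=24, n=4
  product=96, n=4
  product=96, n=1
  product=96, n=1

Final answer: 96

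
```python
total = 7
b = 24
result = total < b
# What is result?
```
Trace:
  total=7
  total=7, b=24
  total=7, b=24, result=True

Final answer: True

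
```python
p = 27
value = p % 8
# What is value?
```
Trace:
  p=27
  p=27, value=3

Final answer: 3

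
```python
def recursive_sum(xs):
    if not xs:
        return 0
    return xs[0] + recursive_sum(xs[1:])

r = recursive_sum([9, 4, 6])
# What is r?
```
Call trace:
recursive_sum(xs=[9, 4, 6])
  recursive_sum(xs=[4, 6])
    recursive_sum(xs=[6])
      recursive_sum(xs=[])
      -> return 0
    -> return 6
  -> return 10
-> return 19

Final answer: 19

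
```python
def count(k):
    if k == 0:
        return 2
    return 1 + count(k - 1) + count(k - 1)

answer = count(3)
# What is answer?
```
Call trace (a repeated sub-call is expanded the first time; later identical calls just restate its return value):
count(k=3)
  count(k=2)
    count(k=1)
      count(k=0)
      -> return 2
      count(k=0)
      -> return 2
    -> return 5
    count(k=1) -> return 5  (same call as traced above)
  -> return 11
  count(k=2) -> return 11  (same call as traced above)
-> return 23

Final answer: 23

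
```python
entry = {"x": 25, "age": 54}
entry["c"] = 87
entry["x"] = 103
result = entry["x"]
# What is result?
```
Trace:
  entry={'x': 25, 'age': 54}
  entry={'x': 25, 'age': 54, 'c': 87}
  entry={'x': 103, 'age': 54, 'c': 87}
  entry={'x': 103, 'age': 54, 'c': 87}, result=103

Final answer: 103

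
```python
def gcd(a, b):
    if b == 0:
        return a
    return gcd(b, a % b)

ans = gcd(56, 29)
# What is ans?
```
Call trace:
gcd(a=56, b=29)
  gcd(a=29, b=27)
    gcd(a=27, b=2)
      gcd(a=2, b=1)
        gcd(a=1, b=0)
        -> return 1
      -> return 1
    -> return 1
  -> return 1
-> return 1

Final answer: 1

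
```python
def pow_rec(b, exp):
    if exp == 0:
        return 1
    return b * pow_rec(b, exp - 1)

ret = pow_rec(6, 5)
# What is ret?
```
Call trace:
pow_rec(b=6, exp=5)
  pow_rec(b=6, exp=4)
    pow_rec(b=6, exp=3)
      pow_rec(b=6, exp=2)
        pow_rec(b=6, exp=1)
          pow_rec(b=6, exp=0)
          -> return 1
        -> return 6
      -> return 36
    -> return 216
  -> return 1296
-> return 7776

Final answer: 7776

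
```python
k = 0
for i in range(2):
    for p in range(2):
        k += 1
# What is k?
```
Trace:
  k=0
  k=1, i=0, p=0
  k=2, i=0, p=1
  k=3, i=1, p=0
  k=4, i=1, p=1

Final answer: 4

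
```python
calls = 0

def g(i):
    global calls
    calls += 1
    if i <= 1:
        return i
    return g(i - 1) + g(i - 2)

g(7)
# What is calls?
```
Call trace (a repeated sub-call is expanded the first time; later identical calls just restate its return value):
g(i=7)
  g(i=6)
    g(i=5)
      g(i=4)
        g(i=3)
          g(i=2)
            g(i=1)
            -> return 1
            g(i=0)
            -> return 0
          -> return 1
          g(i=1)
          -> return 1
        -> return 2
        g(i=2) -> return 1  (same call as traced above)
      -> return 3
      g(i=3) -> return 2  (same call as traced above)
    -> return 5
    g(i=4) -> return 3  (same call as traced above)
  -> return 8
  g(i=5) -> return 5  (same call as traced above)
-> return 13

calls is incremented once per call, so count the calls in each subtree. Let C(i) = number of calls made by g(i).
C(0) = C(1) = 1 (base case, no recursion); C(i) = 1 + C(i - 1) + C(i - 2) otherwise.
C(2) = 1 + C(1) + C(0) = 1 + 1 + 1 = 3
C(3) = 1 + C(2) + C(1) = 1 + 3 + 1 = 5
C(4) = 1 + C(3) + C(2) = 1 + 5 + 3 = 9
C(5) = 1 + C(4) + C(3) = 1 + 9 + 5 = 15
C(6) = 1 + C(5) + C(4) = 1 + 15 + 9 = 25
C(7) = 1 + C(6) + C(5) = 1 + 25 + 15 = 41
calls = C(7) = 41

Final answer: 41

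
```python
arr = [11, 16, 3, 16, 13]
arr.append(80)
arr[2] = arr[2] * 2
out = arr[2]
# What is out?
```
Trace:
  arr=[11, 16, 3, 16, 13]
  arr=[11, 16, 3, 16, 13, 80]
  arr=[11, 16, 6, 16, 13, 80]
  arr=[11, 16, 6, 16, 13, 80], out=6

Final answer: 6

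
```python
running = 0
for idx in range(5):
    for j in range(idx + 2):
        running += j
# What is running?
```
Trace:
  running=0
  running=0, idx=0, j=0
  running=1, idx=0, j=1
  running=1, idx=1, j=0
  running=2, idx=1, j=1
  running=4, idx=1, j=2
  running=4, idx=2, j=0
  running=5, idx=2, j=1
  running=7, idx=2, j=2
  running=10, idx=2, j=3
  running=10, idx=3, j=0
  running=11, idx=3, j=1
  running=13, idx=3, j=2
  running=16, idx=3, j=3
  running=20, idx=3, j=4
  running=20, idx=4, j=0
  running=21, idx=4, j=1
  running=23, idx=4, j=2
  running=26, idx=4, j=3
  running=30, idx=4, j=4
  running=35, idx=4, j=5

Final answer: 35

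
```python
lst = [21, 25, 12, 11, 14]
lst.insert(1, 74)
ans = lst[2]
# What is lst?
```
Trace:
  lst=[21, 25, 12, 11, 14]
  lst=[21, 74, 25, 12, 11, 14]
  lst=[21, 74, 25, 12, 11, 14], ans=25

Final answer: [21, 74, 25, 12, 11, 14]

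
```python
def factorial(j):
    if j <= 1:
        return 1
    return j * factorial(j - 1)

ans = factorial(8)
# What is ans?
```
Call trace:
factorial(j=8)
  factorial(j=7)
    factorial(j=6)
      factorial(j=5)
        factorial(j=4)
          factorial(j=3)
            factorial(j=2)
              factorial(j=1)
              -> return 1
            -> return 2
          -> return 6
        -> return 24
      -> return 120
    -> return 720
  -> return 5040
-> return 40320

Final answer: 40320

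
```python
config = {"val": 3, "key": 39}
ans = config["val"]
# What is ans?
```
Trace:
  config={'val': 3, 'key': 39}
  config={'val': 3, 'key': 39}, ans=3

Final answer: 3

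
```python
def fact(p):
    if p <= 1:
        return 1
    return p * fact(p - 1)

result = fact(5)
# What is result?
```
Call trace:
fact(p=5)
  fact(p=4)
    fact(p=3)
      fact(p=2)
        fact(p=1)
        -> return 1
      -> return 2
    -> return 6
  -> return 24
-> return 120

Final answer: 120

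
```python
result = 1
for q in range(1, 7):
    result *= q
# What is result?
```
Trace:
  result=1
  result=1, q=1
  result=2, q=2
  result=6, q=3
  result=24, q=4
  result=120, q=5
  result=720, q=6

Final answer: 720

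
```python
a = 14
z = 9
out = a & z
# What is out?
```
Trace:
  a=14
  a=14, z=9
  a=14, z=9, out=8

Final answer: 8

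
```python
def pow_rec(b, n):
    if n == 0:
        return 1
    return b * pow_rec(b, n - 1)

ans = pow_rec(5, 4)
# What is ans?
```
Call trace:
pow_rec(b=5, n=4)
  pow_rec(b=5, n=3)
    pow_rec(b=5, n=2)
      pow_rec(b=5, n=1)
        pow_rec(b=5, n=0)
        -> return 1
      -> return 5
    -> return 25
  -> return 125
-> return 625

Final answer: 625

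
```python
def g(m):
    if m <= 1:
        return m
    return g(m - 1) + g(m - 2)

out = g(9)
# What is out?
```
Call trace (a repeated sub-call is expanded the first time; later identical calls just restate its return value):
g(m=9)
  g(m=8)
    g(m=7)
      g(m=6)
        g(m=5)
          g(m=4)
            g(m=3)
              g(m=2)
                g(m=1)
                -> return 1
                g(m=0)
                -> return 0
              -> return 1
              g(m=1)
              -> return 1
            -> return 2
            g(m=2) -> return 1  (same call as traced above)
          -> return 3
          g(m=3) -> return 2  (same call as traced above)
        -> return 5
        g(m=4) -> return 3  (same call as traced above)
      -> return 8
      g(m=5) -> return 5  (same call as traced above)
    -> return 13
    g(m=6) -> return 8  (same call as traced above)
  -> return 21
  g(m=7) -> return 13  (same call as traced above)
-> return 34

Final answer: 34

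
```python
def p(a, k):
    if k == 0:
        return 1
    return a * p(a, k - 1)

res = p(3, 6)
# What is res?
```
Call trace:
p(a=3, k=6)
  p(a=3, k=5)
    p(a=3, k=4)
      p(a=3, k=3)
        p(a=3, k=2)
          p(a=3, k=1)
            p(a=3, k=0)
            -> return 1
          -> return 3
        -> return 9
      -> return 27
    -> return 81
  -> return 243
-> return 729

Final answer: 729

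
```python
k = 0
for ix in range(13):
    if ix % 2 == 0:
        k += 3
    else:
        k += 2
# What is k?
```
Trace:
  k=0
  k=3, ix=0
  k=5, ix=1
  k=8, ix=2
  k=10, ix=3
  k=13, ix=4
  k=15, ix=5
  k=18, ix=6
  k=20, ix=7
  k=23, ix=8
  k=25, ix=9
  k=28, ix=10
  k=30, ix=11
  k=33, ix=12

Final answer: 33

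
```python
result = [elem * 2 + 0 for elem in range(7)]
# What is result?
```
Trace:
  elem=0
  elem=1
  elem=2
  elem=3
  elem=4
  elem=5
  elem=6
  result=[0, 2, 4, 6, 8, 10, 12]

Final answer: [0, 2, 4, 6, 8, 10, 12]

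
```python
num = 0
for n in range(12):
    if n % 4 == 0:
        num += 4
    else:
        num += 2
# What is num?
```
Trace:
  num=0
  num=4, n=0
  num=6, n=1
  num=8, n=2
  num=10, n=3
  num=14, n=4
  num=16, n=5
  num=18, n=6
  num=20, n=7
  num=24, n=8
  num=26, n=9
  num=28, n=10
  num=30, n=11

Final answer: 30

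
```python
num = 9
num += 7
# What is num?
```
Trace:
  num=9
  num=16

Final answer: 16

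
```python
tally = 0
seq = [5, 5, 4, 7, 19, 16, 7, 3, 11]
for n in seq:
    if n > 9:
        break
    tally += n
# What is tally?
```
Trace:
  tally=0
  tally=5, n=5
  tally=10, n=5
  tally=14, n=4
  tally=21, n=7
  tally=21, n=19

Final answer: 21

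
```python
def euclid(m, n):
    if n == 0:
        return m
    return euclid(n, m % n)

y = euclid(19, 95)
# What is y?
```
Call trace:
euclid(m=19, n=95)
  euclid(m=95, n=19)
    euclid(m=19, n=0)
    -> return 19
  -> return 19
-> return 19

Final answer: 19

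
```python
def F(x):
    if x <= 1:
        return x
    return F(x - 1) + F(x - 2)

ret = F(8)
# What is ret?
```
Call trace (a repeated sub-call is expanded the first time; later identical calls just restate its return value):
F(x=8)
  F(x=7)
    F(x=6)
      F(x=5)
        F(x=4)
          F(x=3)
            F(x=2)
              F(x=1)
              -> return 1
              F(x=0)
              -> return 0
            -> return 1
            F(x=1)
            -> return 1
          -> return 2
          F(x=2) -> return 1  (same call as traced above)
        -> return 3
        F(x=3) -> return 2  (same call as traced above)
      -> return 5
      F(x=4) -> return 3  (same call as traced above)
    -> return 8
    F(x=5) -> return 5  (same call as traced above)
  -> return 13
  F(x=6) -> return 8  (same call as traced above)
-> return 21

Final answer: 21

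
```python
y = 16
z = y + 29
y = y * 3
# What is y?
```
Trace:
  y=16
  y=16, z=45
  y=48, z=45

Final answer: 48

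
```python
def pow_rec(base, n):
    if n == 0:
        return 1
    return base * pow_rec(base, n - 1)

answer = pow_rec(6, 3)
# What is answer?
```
Call trace:
pow_rec(base=6, n=3)
  pow_rec(base=6, n=2)
    pow_rec(base=6, n=1)
      pow_rec(base=6, n=0)
      -> return 1
    -> return 6
  -> return 36
-> return 216

Final answer: 216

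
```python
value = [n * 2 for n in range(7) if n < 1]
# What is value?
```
Trace:
  n=0
  n=1
  n=2
  n=3
  n=4
  n=5
  n=6
  value=[0]

Final answer: [0]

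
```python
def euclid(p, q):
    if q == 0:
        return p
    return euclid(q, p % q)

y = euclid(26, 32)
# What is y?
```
Call trace:
euclid(p=26, q=32)
  euclid(p=32, q=26)
    euclid(p=26, q=6)
      euclid(p=6, q=2)
        euclid(p=2, q=0)
        -> return 2
      -> return 2
    -> return 2
  -> return 2
-> return 2

Final answer: 2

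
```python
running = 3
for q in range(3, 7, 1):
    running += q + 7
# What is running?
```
Trace:
  running=3
  running=13, q=3
  running=24, q=4
  running=36, q=5
  running=49, q=6

Final answer: 49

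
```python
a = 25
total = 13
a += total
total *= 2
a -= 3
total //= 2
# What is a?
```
Trace:
  a=25
  a=25, total=13
  a=38, total=13
  a=38, total=26
  a=35, total=26
  a=35, total=13

Final answer: 35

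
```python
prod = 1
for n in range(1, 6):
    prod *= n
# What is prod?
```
Trace:
  prod=1
  prod=1, n=1
  prod=2, n=2
  prod=6, n=3
  prod=24, n=4
  prod=120, n=5

Final answer: 120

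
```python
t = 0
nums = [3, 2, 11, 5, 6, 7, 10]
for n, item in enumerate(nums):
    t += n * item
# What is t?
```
Trace:
  t=0
  t=0, n=0, item=3
  t=2, n=1, item=2
  t=24, n=2, item=11
  t=39, n=3, item=5
  t=63, n=4, item=6
  t=98, n=5, item=7
  t=158, n=6, item=10

Final answer: 158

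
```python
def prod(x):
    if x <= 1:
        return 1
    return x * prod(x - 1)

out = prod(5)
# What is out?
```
Call trace:
prod(x=5)
  prod(x=4)
    prod(x=3)
      prod(x=2)
        prod(x=1)
        -> return 1
      -> return 2
    -> return 6
  -> return 24
-> return 120

Final answer: 120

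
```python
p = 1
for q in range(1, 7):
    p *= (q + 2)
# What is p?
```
Trace:
  p=1
  p=3, q=1
  p=12, q=2
  p=60, q=3
  p=360, q=4
  p=2520, q=5
  p=20160, q=6

Final answer: 20160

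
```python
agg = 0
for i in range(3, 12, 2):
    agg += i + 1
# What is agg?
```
Trace:
  agg=0
  agg=4, i=3
  agg=10, i=5
  agg=18, i=7
  agg=28, i=9
  agg=40, i=11

Final answer: 40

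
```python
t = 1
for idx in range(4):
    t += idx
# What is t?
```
Trace:
  t=1
  t=1, idx=0
  t=2, idx=1
  t=4, idx=2
  t=7, idx=3

Final answer: 7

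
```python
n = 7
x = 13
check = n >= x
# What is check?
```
Trace:
  n=7
  n=7, x=13
  n=7, x=13, check=False

Final answer: False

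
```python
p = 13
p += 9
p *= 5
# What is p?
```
Trace:
  p=13
  p=22
  p=110

Final answer: 110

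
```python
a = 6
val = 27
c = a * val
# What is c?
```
Trace:
  a=6
  a=6, val=27
  a=6, val=27, c=162

Final answer: 162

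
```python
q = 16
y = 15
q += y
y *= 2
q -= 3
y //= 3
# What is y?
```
Trace:
  q=16
  q=16, y=15
  q=31, y=15
  q=31, y=30
  q=28, y=30
  q=28, y=10

Final answer: 10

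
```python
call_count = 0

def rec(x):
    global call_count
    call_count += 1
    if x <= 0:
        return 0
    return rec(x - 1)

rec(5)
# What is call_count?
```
Call trace:
rec(x=5)
  rec(x=4)
    rec(x=3)
      rec(x=2)
        rec(x=1)
          rec(x=0)
          -> return 0
        -> return 0
      -> return 0
    -> return 0
  -> return 0
-> return 0

call_count is incremented once per call. rec is entered once for each x = 5, 4, 3, 2, 1, 0 (the x <= 0 call returns without recursing), i.e. 5 + 1 calls.
call_count = 6

Final answer: 6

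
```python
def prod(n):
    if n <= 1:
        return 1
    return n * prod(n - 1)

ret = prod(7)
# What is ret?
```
Call trace:
prod(n=7)
  prod(n=6)
    prod(n=5)
      prod(n=4)
        prod(n=3)
          prod(n=2)
            prod(n=1)
            -> return 1
          -> return 2
        -> return 6
      -> return 24
    -> return 120
  -> return 720
-> return 5040

Final answer: 5040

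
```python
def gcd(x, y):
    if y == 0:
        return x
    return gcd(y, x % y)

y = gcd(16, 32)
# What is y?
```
Call trace:
gcd(x=16, y=32)
  gcd(x=32, y=16)
    gcd(x=16, y=0)
    -> return 16
  -> return 16
-> return 16

Final answer: 16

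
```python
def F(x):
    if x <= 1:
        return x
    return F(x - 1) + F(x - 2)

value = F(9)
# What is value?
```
Call trace (a repeated sub-call is expanded the first time; later identical calls just restate its return value):
F(x=9)
  F(x=8)
    F(x=7)
      F(x=6)
        F(x=5)
          F(x=4)
            F(x=3)
              F(x=2)
                F(x=1)
                -> return 1
                F(x=0)
                -> return 0
              -> return 1
              F(x=1)
              -> return 1
            -> return 2
            F(x=2) -> return 1  (same call as traced above)
          -> return 3
          F(x=3) -> return 2  (same call as traced above)
        -> return 5
        F(x=4) -> return 3  (same call as traced above)
      -> return 8
      F(x=5) -> return 5  (same call as traced above)
    -> return 13
    F(x=6) -> return 8  (same call as traced above)
  -> return 21
  F(x=7) -> return 13  (same call as traced above)
-> return 34

Final answer: 34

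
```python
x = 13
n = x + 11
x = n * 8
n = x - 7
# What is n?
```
Trace:
  x=13
  x=13, n=24
  x=192, n=24
  x=192, n=185

Final answer: 185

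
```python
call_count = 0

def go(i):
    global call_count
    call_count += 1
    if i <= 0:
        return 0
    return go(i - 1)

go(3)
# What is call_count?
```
Call trace:
go(i=3)
  go(i=2)
    go(i=1)
      go(i=0)
      -> return 0
    -> return 0
  -> return 0
-> return 0

call_count is incremented once per call. go is entered once for each i = 3, 2, 1, 0 (the i <= 0 call returns without recursing), i.e. 3 + 1 calls.
call_count = 4

Final answer: 4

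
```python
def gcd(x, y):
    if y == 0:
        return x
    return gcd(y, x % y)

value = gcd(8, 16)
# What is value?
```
Call trace:
gcd(x=8, y=16)
  gcd(x=16, y=8)
    gcd(x=8, y=0)
    -> return 8
  -> return 8
-> return 8

Final answer: 8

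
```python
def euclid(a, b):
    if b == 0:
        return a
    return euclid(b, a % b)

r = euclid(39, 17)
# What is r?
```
Call trace:
euclid(a=39, b=17)
  euclid(a=17, b=5)
    euclid(a=5, b=2)
      euclid(a=2, b=1)
        euclid(a=1, b=0)
        -> return 1
      -> return 1
    -> return 1
  -> return 1
-> return 1

Final answer: 1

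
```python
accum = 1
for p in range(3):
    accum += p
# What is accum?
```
Trace:
  accum=1
  accum=1, p=0
  accum=2, p=1
  accum=4, p=2

Final answer: 4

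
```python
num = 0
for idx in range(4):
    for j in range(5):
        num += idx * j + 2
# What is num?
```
Trace:
  num=0
  num=2, idx=0, j=0
  num=4, idx=0, j=1
  num=6, idx=0, j=2
  num=8, idx=0, j=3
  num=10, idx=0, j=4
  num=12, idx=1, j=0
  num=15, idx=1, j=1
  num=19, idx=1, j=2
  num=24, idx=1, j=3
  num=30, idx=1, j=4
  num=32, idx=2, j=0
  num=36, idx=2, j=1
  num=42, idx=2, j=2
  num=50, idx=2, j=3
  num=60, idx=2, j=4
  num=62, idx=3, j=0
  num=67, idx=3, j=1
  num=75, idx=3, j=2
  num=86, idx=3, j=3
  num=100, idx=3, j=4

Final answer: 100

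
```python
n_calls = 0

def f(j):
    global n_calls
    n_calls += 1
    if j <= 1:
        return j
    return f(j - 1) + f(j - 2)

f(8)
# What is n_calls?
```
Call trace (a repeated sub-call is expanded the first time; later identical calls just restate its return value):
f(j=8)
  f(j=7)
    f(j=6)
      f(j=5)
        f(j=4)
          f(j=3)
            f(j=2)
              f(j=1)
              -> return 1
              f(j=0)
              -> return 0
            -> return 1
            f(j=1)
            -> return 1
          -> return 2
          f(j=2) -> return 1  (same call as traced above)
        -> return 3
        f(j=3) -> return 2  (same call as traced above)
      -> return 5
      f(j=4) -> return 3  (same call as traced above)
    -> return 8
    f(j=5) -> return 5  (same call as traced above)
  -> return 13
  f(j=6) -> return 8  (same call as traced above)
-> return 21

n_calls is incremented once per call, so count the calls in each subtree. Let C(j) = number of calls made by f(j).
C(0) = C(1) = 1 (base case, no recursion); C(j) = 1 + C(j - 1) + C(j - 2) otherwise.
C(2) = 1 + C(1) + C(0) = 1 + 1 + 1 = 3
C(3) = 1 + C(2) + C(1) = 1 + 3 + 1 = 5
C(4) = 1 + C(3) + C(2) = 1 + 5 + 3 = 9
C(5) = 1 + C(4) + C(3) = 1 + 9 + 5 = 15
C(6) = 1 + C(5) + C(4) = 1 + 15 + 9 = 25
C(7) = 1 + C(6) + C(5) = 1 + 25 + 15 = 41
C(8) = 1 + C(7) + C(6) = 1 + 41 + 25 = 67
n_calls = C(8) = 67

Final answer: 67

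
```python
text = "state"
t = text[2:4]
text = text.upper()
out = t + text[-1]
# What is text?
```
Trace:
  text='state'
  text='state', t='at'
  text='STATE', t='at'
  text='STATE', t='at', out='atE'

Final answer: 'STATE'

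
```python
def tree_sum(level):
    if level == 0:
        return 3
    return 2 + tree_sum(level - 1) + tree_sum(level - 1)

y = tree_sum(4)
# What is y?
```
Call trace (a repeated sub-call is expanded the first time; later identical calls just restate its return value):
tree_sum(level=4)
  tree_sum(level=3)
    tree_sum(level=2)
      tree_sum(level=1)
        tree_sum(level=0)
        -> return 3
        tree_sum(level=0)
        -> return 3
      -> return 8
      tree_sum(level=1) -> return 8  (same call as traced above)
    -> return 18
    tree_sum(level=2) -> return 18  (same call as traced above)
  -> return 38
  tree_sum(level=3) -> return 38  (same call as traced above)
-> return 78

Final answer: 78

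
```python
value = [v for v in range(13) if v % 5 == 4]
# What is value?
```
Trace:
  v=0
  v=1
  v=2
  v=3
  v=4
  v=5
  v=6
  v=7
  v=8
  v=9
  v=10
  v=11
  v=12
  value=[4, 9]

Final answer: [4, 9]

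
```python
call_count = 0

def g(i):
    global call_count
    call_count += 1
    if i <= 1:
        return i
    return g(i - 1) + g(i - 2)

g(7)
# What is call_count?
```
Call trace (a repeated sub-call is expanded the first time; later identical calls just restate its return value):
g(i=7)
  g(i=6)
    g(i=5)
      g(i=4)
        g(i=3)
          g(i=2)
            g(i=1)
            -> return 1
            g(i=0)
            -> return 0
          -> return 1
          g(i=1)
          -> return 1
        -> return 2
        g(i=2) -> return 1  (same call as traced above)
      -> return 3
      g(i=3) -> return 2  (same call as traced above)
    -> return 5
    g(i=4) -> return 3  (same call as traced above)
  -> return 8
  g(i=5) -> return 5  (same call as traced above)
-> return 13

call_count is incremented once per call, so count the calls in each subtree. Let C(i) = number of calls made by g(i).
C(0) = C(1) = 1 (base case, no recursion); C(i) = 1 + C(i - 1) + C(i - 2) otherwise.
C(2) = 1 + C(1) + C(0) = 1 + 1 + 1 = 3
C(3) = 1 + C(2) + C(1) = 1 + 3 + 1 = 5
C(4) = 1 + C(3) + C(2) = 1 + 5 + 3 = 9
C(5) = 1 + C(4) + C(3) = 1 + 9 + 5 = 15
C(6) = 1 + C(5) + C(4) = 1 + 15 + 9 = 25
C(7) = 1 + C(6) + C(5) = 1 + 25 + 15 = 41
call_count = C(7) = 41

Final answer: 41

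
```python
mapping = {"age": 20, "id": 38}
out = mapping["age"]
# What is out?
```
Trace:
  mapping={'age': 20, 'id': 38}
  mapping={'age': 20, 'id': 38}, out=20

Final answer: 20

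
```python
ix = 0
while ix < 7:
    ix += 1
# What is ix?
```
Trace:
  ix=0
  ix=1
  ix=2
  ix=3
  ix=4
  ix=5
  ix=6
  ix=7

Final answer: 7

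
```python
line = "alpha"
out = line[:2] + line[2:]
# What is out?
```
Trace:
  line='alpha'
  line='alpha', out='alpha'

Final answer: 'alpha'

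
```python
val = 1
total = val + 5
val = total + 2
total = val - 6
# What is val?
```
Trace:
  val=1
  val=1, total=6
  val=8, total=6
  val=8, total=2

Final answer: 8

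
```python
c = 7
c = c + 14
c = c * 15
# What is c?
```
Trace:
  c=7
  c=21
  c=315

Final answer: 315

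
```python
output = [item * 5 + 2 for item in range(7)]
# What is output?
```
Trace:
  item=0
  item=1
  item=2
  item=3
  item=4
  item=5
  item=6
  output=[2, 7, 12, 17, 22, 27, 32]

Final answer: [2, 7, 12, 17, 22, 27, 32]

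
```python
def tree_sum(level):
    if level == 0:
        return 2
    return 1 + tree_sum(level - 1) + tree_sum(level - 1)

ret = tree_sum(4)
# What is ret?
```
Call trace (a repeated sub-call is expanded the first time; later identical calls just restate its return value):
tree_sum(level=4)
  tree_sum(level=3)
    tree_sum(level=2)
      tree_sum(level=1)
        tree_sum(level=0)
        -> return 2
        tree_sum(level=0)
        -> return 2
      -> return 5
      tree_sum(level=1) -> return 5  (same call as traced above)
    -> return 11
    tree_sum(level=2) -> return 11  (same call as traced above)
  -> return 23
  tree_sum(level=3) -> return 23  (same call as traced above)
-> return 47

Final answer: 47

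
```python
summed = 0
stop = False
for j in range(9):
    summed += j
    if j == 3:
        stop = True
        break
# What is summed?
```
Trace:
  summed=0
  summed=0, stop=False
  summed=0, stop=False, j=0
  summed=1, stop=False, j=1
  summed=3, stop=False, j=2
  summed=6, stop=True, j=3

Final answer: 6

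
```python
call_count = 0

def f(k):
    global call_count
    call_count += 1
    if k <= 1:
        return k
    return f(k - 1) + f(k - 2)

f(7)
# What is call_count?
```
Call trace (a repeated sub-call is expanded the first time; later identical calls just restate its return value):
f(k=7)
  f(k=6)
    f(k=5)
      f(k=4)
        f(k=3)
          f(k=2)
            f(k=1)
            -> return 1
            f(k=0)
            -> return 0
          -> return 1
          f(k=1)
          -> return 1
        -> return 2
        f(k=2) -> return 1  (same call as traced above)
      -> return 3
      f(k=3) -> return 2  (same call as traced above)
    -> return 5
    f(k=4) -> return 3  (same call as traced above)
  -> return 8
  f(k=5) -> return 5  (same call as traced above)
-> return 13

call_count is incremented once per call, so count the calls in each subtree. Let C(k) = number of calls made by f(k).
C(0) = C(1) = 1 (base case, no recursion); C(k) = 1 + C(k - 1) + C(k - 2) otherwise.
C(2) = 1 + C(1) + C(0) = 1 + 1 + 1 = 3
C(3) = 1 + C(2) + C(1) = 1 + 3 + 1 = 5
C(4) = 1 + C(3) + C(2) = 1 + 5 + 3 = 9
C(5) = 1 + C(4) + C(3) = 1 + 9 + 5 = 15
C(6) = 1 + C(5) + C(4) = 1 + 15 + 9 = 25
C(7) = 1 + C(6) + C(5) = 1 + 25 + 15 = 41
call_count = C(7) = 41

Final answer: 41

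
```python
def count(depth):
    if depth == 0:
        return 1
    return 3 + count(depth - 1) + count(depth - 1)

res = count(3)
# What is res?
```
Call trace (a repeated sub-call is expanded the first time; later identical calls just restate its return value):
count(depth=3)
  count(depth=2)
    count(depth=1)
      count(depth=0)
      -> return 1
      count(depth=0)
      -> return 1
    -> return 5
    count(depth=1) -> return 5  (same call as traced above)
  -> return 13
  count(depth=2) -> return 13  (same call as traced above)
-> return 29

Final answer: 29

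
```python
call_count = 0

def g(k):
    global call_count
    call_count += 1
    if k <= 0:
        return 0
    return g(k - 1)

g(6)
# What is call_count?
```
Call trace:
g(k=6)
  g(k=5)
    g(k=4)
      g(k=3)
        g(k=2)
          g(k=1)
            g(k=0)
            -> return 0
          -> return 0
        -> return 0
      -> return 0
    -> return 0
  -> return 0
-> return 0

call_count is incremented once per call. g is entered once for each k = 6, 5, 4, 3, 2, 1, 0 (the k <= 0 call returns without recursing), i.e. 6 + 1 calls.
call_count = 7

Final answer: 7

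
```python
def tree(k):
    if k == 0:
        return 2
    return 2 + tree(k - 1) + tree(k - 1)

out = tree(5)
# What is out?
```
Call trace (a repeated sub-call is expanded the first time; later identical calls just restate its return value):
tree(k=5)
  tree(k=4)
    tree(k=3)
      tree(k=2)
        tree(k=1)
          tree(k=0)
          -> return 2
          tree(k=0)
          -> return 2
        -> return 6
        tree(k=1) -> return 6  (same call as traced above)
      -> return 14
      tree(k=2) -> return 14  (same call as traced above)
    -> return 30
    tree(k=3) -> return 30  (same call as traced above)
  -> return 62
  tree(k=4) -> return 62  (same call as traced above)
-> return 126

Final answer: 126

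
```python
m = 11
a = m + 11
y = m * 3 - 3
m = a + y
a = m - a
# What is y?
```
Trace:
  m=11
  m=11, a=22
  m=11, a=22, y=30
  m=52, a=22, y=30
  m=52, a=30, y=30

Final answer: 30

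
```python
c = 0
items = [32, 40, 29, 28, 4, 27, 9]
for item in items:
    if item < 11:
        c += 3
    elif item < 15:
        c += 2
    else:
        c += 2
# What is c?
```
Trace:
  c=0
  c=2, item=32
  c=4, item=40
  c=6, item=29
  c=8, item=28
  c=11, item=4
  c=13, item=27
  c=16, item=9

Final answer: 16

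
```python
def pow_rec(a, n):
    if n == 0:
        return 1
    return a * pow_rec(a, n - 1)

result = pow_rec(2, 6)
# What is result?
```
Call trace:
pow_rec(a=2, n=6)
  pow_rec(a=2, n=5)
    pow_rec(a=2, n=4)
      pow_rec(a=2, n=3)
        pow_rec(a=2, n=2)
          pow_rec(a=2, n=1)
            pow_rec(a=2, n=0)
            -> return 1
          -> return 2
        -> return 4
      -> return 8
    -> return 16
  -> return 32
-> return 64

Final answer: 64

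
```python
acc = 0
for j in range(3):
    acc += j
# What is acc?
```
Trace:
  acc=0
  acc=0, j=0
  acc=1, j=1
  acc=3, j=2

Final answer: 3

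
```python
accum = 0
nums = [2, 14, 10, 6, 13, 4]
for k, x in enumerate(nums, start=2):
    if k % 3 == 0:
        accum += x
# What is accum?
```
Trace:
  accum=0
  accum=0, k=2, x=2
  accum=14, k=3, x=14
  accum=14, k=4, x=10
  accum=14, k=5, x=6
  accum=27, k=6, x=13
  accum=27, k=7, x=4

Final answer: 27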